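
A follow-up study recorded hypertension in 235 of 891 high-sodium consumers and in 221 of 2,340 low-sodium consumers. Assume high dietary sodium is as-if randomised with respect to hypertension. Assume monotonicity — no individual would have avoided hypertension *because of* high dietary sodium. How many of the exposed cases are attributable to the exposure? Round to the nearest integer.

p₁ = P(outcome | exposed) = 235/891 = 0.26375
p₀ = P(outcome | unexposed) = 221/2340 = 0.094444
PN = (p₁ − p₀)/p₁ = (0.26375 − 0.094444) / 0.26375 ≈ 0.64191.
Attributable cases ≈ PN × (exposed cases) = 0.64191 × 235 ≈ 150.85.

about 151 cases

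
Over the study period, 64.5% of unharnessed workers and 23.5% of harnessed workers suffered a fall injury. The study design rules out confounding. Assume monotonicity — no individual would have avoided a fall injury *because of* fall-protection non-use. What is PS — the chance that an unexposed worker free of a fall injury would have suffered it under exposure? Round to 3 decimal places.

PS ≈ 0.536

p₁ = 0.645, p₀ = 0.235.
Under exogeneity and monotonicity, PS = (p₁ − p₀) / (1 − p₀).
PS = (0.645 − 0.235) / (1 − 0.235) = 0.41 / 0.765 ≈ 0.5359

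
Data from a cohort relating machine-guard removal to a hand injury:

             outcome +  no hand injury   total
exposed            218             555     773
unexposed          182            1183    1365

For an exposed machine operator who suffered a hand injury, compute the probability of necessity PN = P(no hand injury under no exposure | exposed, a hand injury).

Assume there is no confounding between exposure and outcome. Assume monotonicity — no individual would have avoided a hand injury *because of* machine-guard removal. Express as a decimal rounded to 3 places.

p₁ = P(outcome | exposed) = 218/773 = 0.28202
p₀ = P(outcome | unexposed) = 182/1365 = 0.13333
Under exogeneity and monotonicity, PN = (p₁ − p₀)/p₁.
PN = (0.28202 − 0.13333) / 0.28202 ≈ 0.5272

PN ≈ 0.527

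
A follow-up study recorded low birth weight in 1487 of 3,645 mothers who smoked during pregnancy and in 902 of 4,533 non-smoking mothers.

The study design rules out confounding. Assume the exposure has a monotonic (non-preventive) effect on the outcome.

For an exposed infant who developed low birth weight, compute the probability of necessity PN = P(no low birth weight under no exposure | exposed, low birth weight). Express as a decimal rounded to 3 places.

PN ≈ 0.512

p₁ = P(outcome | exposed) = 1487/3645 = 0.40796
p₀ = P(outcome | unexposed) = 902/4533 = 0.19899
Under exogeneity and monotonicity, PN = (p₁ − p₀) / p₁.
PN = (0.40796 − 0.19899) / 0.40796 = 0.20897 / 0.40796 ≈ 0.5122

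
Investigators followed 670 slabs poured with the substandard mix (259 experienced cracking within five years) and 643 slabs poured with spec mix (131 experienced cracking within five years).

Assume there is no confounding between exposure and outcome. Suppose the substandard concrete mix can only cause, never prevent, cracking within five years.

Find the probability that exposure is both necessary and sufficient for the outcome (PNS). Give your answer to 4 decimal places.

p₁ = P(outcome | exposed) = 259/670 = 0.38657
p₀ = P(outcome | unexposed) = 131/643 = 0.20373
Under exogeneity and monotonicity, PNS = p₁ − p₀.
PNS = 0.38657 − 0.20373 = 0.18283

PNS ≈ 0.1828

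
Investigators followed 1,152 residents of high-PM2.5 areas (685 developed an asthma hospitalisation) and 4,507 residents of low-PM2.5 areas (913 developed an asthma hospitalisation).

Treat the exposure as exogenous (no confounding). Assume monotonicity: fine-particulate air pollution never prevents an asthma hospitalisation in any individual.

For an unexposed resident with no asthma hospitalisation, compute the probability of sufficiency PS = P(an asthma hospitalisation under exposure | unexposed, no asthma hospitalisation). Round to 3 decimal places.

p₁ = P(outcome | exposed) = 685/1152 = 0.59462
p₀ = P(outcome | unexposed) = 913/4507 = 0.20257
Under exogeneity and monotonicity, PS = (p₁ − p₀) / (1 − p₀).
PS = (0.59462 − 0.20257) / (1 − 0.20257) = 0.39204 / 0.79743 ≈ 0.4916

PS ≈ 0.492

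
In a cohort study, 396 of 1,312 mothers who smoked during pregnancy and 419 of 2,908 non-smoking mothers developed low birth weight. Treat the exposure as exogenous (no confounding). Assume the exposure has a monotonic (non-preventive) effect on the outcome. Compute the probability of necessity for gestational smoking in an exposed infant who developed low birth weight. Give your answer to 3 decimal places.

PN ≈ 0.523

p₁ = P(outcome | exposed) = 396/1312 = 0.30183
p₀ = P(outcome | unexposed) = 419/2908 = 0.14409
Under exogeneity and monotonicity, PN = (p₁ − p₀) / p₁.
PN = (0.30183 − 0.14409) / 0.30183 = 0.15774 / 0.30183 ≈ 0.5226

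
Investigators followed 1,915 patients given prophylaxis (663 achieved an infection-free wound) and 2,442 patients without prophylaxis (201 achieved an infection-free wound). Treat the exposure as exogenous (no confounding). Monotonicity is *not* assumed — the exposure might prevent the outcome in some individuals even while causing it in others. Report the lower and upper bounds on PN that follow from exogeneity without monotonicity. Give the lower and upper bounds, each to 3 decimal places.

0.762 ≤ PN ≤ 1.000

p₁ = P(outcome | exposed) = 663/1915 = 0.34621
p₀ = P(outcome | unexposed) = 201/2442 = 0.08231
Under exogeneity alone the bounds on PN are max{0,(p₁−p₀)/p₁} ≤ PN ≤ min{1,(1−p₀)/p₁}.
  lower = (p₁ − p₀)/p₁ = 0.2639 / 0.34621 ≈ 0.7623
  upper = min{1, (1 − p₀)/p₁} = 0.91769 / 0.34621 ≈ 2.6506 → capped at 1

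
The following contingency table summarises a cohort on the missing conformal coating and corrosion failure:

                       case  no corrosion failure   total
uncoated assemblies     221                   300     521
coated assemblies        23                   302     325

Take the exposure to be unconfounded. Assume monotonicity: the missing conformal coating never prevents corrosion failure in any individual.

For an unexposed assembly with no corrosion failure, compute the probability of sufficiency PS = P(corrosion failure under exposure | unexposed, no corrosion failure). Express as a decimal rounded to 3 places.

p₁ = P(outcome | exposed) = 221/521 = 0.42418
p₀ = P(outcome | unexposed) = 23/325 = 0.070769
Under exogeneity and monotonicity, PS = (p₁ − p₀) / (1 − p₀).
PS = (0.42418 − 0.070769) / (1 − 0.070769) = 0.35342 / 0.92923 ≈ 0.3803

PS ≈ 0.380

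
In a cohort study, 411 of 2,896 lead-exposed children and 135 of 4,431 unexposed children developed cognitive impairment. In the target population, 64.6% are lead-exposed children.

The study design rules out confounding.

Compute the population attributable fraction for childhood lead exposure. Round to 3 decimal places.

PAF ≈ 0.703

p₁ = P(outcome | exposed) = 411/2896 = 0.14192
p₀ = P(outcome | unexposed) = 135/4431 = 0.030467
Overall risk P(Y=1) = π·p₁ + (1−π)·p₀ = 0.646×0.14192 + 0.354×0.030467 = 0.10247.
Under exogeneity, PAF = [P(Y=1) − p₀] / P(Y=1).
PAF = (0.10247 − 0.030467) / 0.10247 ≈ 0.7027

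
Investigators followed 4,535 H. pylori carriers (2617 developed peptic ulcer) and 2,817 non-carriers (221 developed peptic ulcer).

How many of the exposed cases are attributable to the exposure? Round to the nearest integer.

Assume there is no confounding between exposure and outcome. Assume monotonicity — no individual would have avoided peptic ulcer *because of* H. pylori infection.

about 2261 cases

p₁ = P(outcome | exposed) = 2617/4535 = 0.57707
p₀ = P(outcome | unexposed) = 221/2817 = 0.078452
PN = (p₁ − p₀)/p₁ = (0.57707 − 0.078452) / 0.57707 ≈ 0.86405.
Attributable cases ≈ PN × (exposed cases) = 0.86405 × 2617 ≈ 2261.22.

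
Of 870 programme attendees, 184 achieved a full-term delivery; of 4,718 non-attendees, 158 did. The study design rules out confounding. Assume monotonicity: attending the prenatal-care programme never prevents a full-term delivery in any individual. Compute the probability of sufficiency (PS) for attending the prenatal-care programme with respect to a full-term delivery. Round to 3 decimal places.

p₁ = P(outcome | exposed) = 184/870 = 0.21149
p₀ = P(outcome | unexposed) = 158/4718 = 0.033489
Under exogeneity and monotonicity, PS = (p₁ − p₀) / (1 − p₀).
PS = (0.21149 − 0.033489) / (1 − 0.033489) = 0.17801 / 0.96651 ≈ 0.1842

PS ≈ 0.184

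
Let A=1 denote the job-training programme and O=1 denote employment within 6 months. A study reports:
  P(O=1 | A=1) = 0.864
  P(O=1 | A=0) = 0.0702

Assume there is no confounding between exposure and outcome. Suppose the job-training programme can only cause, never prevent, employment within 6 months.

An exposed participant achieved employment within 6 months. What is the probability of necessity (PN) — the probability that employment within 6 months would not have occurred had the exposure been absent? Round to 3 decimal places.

PN ≈ 0.919

Let p₁ = 0.864, p₀ = 0.0702.
Under exogeneity and monotonicity, PN = (p₁ − p₀) / p₁.
PN = (0.864 − 0.0702) / 0.864 = 0.7938 / 0.864 ≈ 0.9187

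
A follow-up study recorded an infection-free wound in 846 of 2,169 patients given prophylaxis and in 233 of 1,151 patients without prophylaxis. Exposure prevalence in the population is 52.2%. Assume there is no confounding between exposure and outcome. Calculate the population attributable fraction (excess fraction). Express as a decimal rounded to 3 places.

p₁ = P(outcome | exposed) = 846/2169 = 0.39004
p₀ = P(outcome | unexposed) = 233/1151 = 0.20243
Overall risk P(Y=1) = π·p₁ + (1−π)·p₀ = 0.522×0.39004 + 0.478×0.20243 = 0.30036.
Under exogeneity, PAF = [P(Y=1) − p₀] / P(Y=1).
PAF = (0.30036 − 0.20243) / 0.30036 ≈ 0.3260

PAF ≈ 0.326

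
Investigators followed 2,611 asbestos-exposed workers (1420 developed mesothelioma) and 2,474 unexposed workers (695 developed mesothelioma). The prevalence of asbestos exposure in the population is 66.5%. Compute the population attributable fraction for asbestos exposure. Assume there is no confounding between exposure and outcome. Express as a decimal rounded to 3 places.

p₁ = P(outcome | exposed) = 1420/2611 = 0.54385
p₀ = P(outcome | unexposed) = 695/2474 = 0.28092
Overall risk P(Y=1) = π·p₁ + (1−π)·p₀ = 0.665×0.54385 + 0.335×0.28092 = 0.45577.
Under exogeneity, PAF = [P(Y=1) − p₀] / P(Y=1).
PAF = (0.45577 − 0.28092) / 0.45577 ≈ 0.3836

PAF ≈ 0.384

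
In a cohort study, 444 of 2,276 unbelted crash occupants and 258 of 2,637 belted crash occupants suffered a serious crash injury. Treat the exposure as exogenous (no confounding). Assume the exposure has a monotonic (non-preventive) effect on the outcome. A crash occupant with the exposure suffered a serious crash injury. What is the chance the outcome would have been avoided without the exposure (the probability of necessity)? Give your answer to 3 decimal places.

p₁ = P(outcome | exposed) = 444/2276 = 0.19508
p₀ = P(outcome | unexposed) = 258/2637 = 0.097838
Under exogeneity and monotonicity, PN = (p₁ − p₀) / p₁.
PN = (0.19508 − 0.097838) / 0.19508 = 0.097241 / 0.19508 ≈ 0.4985

PN ≈ 0.498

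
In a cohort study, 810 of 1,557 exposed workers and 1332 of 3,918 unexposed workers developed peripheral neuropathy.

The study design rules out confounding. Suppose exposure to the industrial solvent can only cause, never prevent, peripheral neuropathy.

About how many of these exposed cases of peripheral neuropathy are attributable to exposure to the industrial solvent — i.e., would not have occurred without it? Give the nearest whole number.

p₁ = P(outcome | exposed) = 810/1557 = 0.52023
p₀ = P(outcome | unexposed) = 1332/3918 = 0.33997
PN = (p₁ − p₀)/p₁ = (0.52023 − 0.33997) / 0.52023 ≈ 0.34650.
Attributable cases ≈ PN × (exposed cases) = 0.34650 × 810 ≈ 280.67.

about 281 cases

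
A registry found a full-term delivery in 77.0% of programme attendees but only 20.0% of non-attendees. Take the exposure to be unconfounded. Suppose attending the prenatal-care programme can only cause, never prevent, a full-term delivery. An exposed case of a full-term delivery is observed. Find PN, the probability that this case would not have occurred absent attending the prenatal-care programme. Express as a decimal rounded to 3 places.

p₁ = 0.77, p₀ = 0.2.
Under exogeneity and monotonicity, PN = (p₁ − p₀) / p₁.
PN = (0.77 − 0.2) / 0.77 = 0.57 / 0.77 ≈ 0.7403

PN ≈ 0.740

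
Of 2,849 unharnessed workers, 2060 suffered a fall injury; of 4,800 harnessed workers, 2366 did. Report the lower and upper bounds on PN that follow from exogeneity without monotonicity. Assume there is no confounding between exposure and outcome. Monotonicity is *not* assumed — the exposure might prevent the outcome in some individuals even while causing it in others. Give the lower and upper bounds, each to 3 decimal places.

0.318 ≤ PN ≤ 0.701

p₁ = P(outcome | exposed) = 2060/2849 = 0.72306
p₀ = P(outcome | unexposed) = 2366/4800 = 0.49292
Under exogeneity alone the bounds on PN are max{0,(p₁−p₀)/p₁} ≤ PN ≤ min{1,(1−p₀)/p₁}.
  lower = (p₁ − p₀)/p₁ = 0.23014 / 0.72306 ≈ 0.3183
  upper = min{1, (1 − p₀)/p₁} = 0.50708 / 0.72306 ≈ 0.7013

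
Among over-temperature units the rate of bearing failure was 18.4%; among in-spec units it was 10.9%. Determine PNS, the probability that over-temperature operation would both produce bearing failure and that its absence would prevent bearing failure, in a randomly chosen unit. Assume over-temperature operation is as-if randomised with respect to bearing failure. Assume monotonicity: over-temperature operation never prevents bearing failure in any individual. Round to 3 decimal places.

PNS ≈ 0.075

p₁ = 0.184, p₀ = 0.109.
Under exogeneity and monotonicity, PNS = p₁ − p₀.
PNS = 0.184 − 0.109 = 0.075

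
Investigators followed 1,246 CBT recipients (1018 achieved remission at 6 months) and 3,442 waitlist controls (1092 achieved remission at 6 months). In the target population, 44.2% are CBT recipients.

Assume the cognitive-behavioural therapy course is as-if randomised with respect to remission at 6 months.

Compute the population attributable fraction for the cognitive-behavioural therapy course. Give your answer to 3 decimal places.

PAF ≈ 0.410

p₁ = P(outcome | exposed) = 1018/1246 = 0.81701
p₀ = P(outcome | unexposed) = 1092/3442 = 0.31726
Overall risk P(Y=1) = π·p₁ + (1−π)·p₀ = 0.442×0.81701 + 0.558×0.31726 = 0.53815.
Under exogeneity, PAF = [P(Y=1) − p₀] / P(Y=1).
PAF = (0.53815 − 0.31726) / 0.53815 ≈ 0.4105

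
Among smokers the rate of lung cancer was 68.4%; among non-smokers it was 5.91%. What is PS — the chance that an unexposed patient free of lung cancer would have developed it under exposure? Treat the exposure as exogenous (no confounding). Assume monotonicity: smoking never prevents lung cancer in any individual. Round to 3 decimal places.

PS ≈ 0.664

p₁ = 0.684, p₀ = 0.0591.
Under exogeneity and monotonicity, PS = (p₁ − p₀) / (1 − p₀).
PS = (0.684 − 0.0591) / (1 − 0.0591) = 0.6249 / 0.9409 ≈ 0.6642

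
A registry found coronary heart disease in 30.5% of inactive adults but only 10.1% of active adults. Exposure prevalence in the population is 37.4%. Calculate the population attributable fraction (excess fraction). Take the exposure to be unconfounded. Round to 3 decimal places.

p₁ = 0.305, p₀ = 0.101.
Overall risk P(Y=1) = π·p₁ + (1−π)·p₀ = 0.374×0.305 + 0.626×0.101 = 0.1773.
Under exogeneity, PAF = [P(Y=1) − p₀] / P(Y=1).
PAF = (0.1773 − 0.101) / 0.1773 ≈ 0.4303

PAF ≈ 0.430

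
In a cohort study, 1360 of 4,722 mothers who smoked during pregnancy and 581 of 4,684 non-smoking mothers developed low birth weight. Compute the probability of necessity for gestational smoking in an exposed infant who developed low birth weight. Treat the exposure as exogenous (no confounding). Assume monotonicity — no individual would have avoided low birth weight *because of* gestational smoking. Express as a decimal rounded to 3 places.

p₁ = P(outcome | exposed) = 1360/4722 = 0.28801
p₀ = P(outcome | unexposed) = 581/4684 = 0.12404
Under exogeneity and monotonicity, PN = (p₁ − p₀) / p₁.
PN = (0.28801 − 0.12404) / 0.28801 = 0.16397 / 0.28801 ≈ 0.5693

PN ≈ 0.569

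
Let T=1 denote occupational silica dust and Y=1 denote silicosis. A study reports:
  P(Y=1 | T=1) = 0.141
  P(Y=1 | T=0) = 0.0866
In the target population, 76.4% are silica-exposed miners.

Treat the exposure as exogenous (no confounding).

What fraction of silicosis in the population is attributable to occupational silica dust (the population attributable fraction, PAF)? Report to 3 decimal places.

PAF ≈ 0.324

Let p₁ = 0.141, p₀ = 0.0866.
Overall risk P(Y=1) = π·p₁ + (1−π)·p₀ = 0.764×0.141 + 0.236×0.0866 = 0.12816.
Under exogeneity, PAF = [P(Y=1) − p₀] / P(Y=1).
PAF = (0.12816 − 0.0866) / 0.12816 ≈ 0.3243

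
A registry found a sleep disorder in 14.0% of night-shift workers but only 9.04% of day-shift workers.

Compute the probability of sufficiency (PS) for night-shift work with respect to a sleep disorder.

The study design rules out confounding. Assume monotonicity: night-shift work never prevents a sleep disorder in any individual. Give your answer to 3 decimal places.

PS ≈ 0.055

p₁ = 0.14, p₀ = 0.0904.
Under exogeneity and monotonicity, PS = (p₁ − p₀) / (1 − p₀).
PS = (0.14 − 0.0904) / (1 − 0.0904) = 0.0496 / 0.9096 ≈ 0.0545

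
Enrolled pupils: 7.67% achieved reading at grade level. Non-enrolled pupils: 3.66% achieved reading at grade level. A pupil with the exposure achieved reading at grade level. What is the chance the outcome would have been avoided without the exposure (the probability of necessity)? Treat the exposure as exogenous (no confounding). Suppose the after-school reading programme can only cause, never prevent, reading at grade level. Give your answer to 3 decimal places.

p₁ = 0.0767, p₀ = 0.0366.
Under exogeneity and monotonicity, PN = (p₁ − p₀) / p₁.
PN = (0.0767 − 0.0366) / 0.0767 = 0.0401 / 0.0767 ≈ 0.5228

PN ≈ 0.523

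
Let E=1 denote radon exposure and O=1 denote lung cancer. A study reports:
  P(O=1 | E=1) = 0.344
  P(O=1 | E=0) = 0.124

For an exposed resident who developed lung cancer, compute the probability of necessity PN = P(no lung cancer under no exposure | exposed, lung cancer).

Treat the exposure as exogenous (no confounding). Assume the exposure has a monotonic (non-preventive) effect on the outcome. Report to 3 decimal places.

Let p₁ = 0.344, p₀ = 0.124.
Under exogeneity and monotonicity, PN = (p₁ − p₀) / p₁.
PN = (0.344 − 0.124) / 0.344 = 0.22 / 0.344 ≈ 0.6395

PN ≈ 0.640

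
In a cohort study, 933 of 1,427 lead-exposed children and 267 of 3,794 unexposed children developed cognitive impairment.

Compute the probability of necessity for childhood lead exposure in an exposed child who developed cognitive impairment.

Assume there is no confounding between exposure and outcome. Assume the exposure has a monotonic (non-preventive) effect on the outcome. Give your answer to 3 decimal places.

p₁ = P(outcome | exposed) = 933/1427 = 0.65382
p₀ = P(outcome | unexposed) = 267/3794 = 0.070374
Under exogeneity and monotonicity, PN = (p₁ − p₀) / p₁.
PN = (0.65382 − 0.070374) / 0.65382 = 0.58344 / 0.65382 ≈ 0.8924

PN ≈ 0.892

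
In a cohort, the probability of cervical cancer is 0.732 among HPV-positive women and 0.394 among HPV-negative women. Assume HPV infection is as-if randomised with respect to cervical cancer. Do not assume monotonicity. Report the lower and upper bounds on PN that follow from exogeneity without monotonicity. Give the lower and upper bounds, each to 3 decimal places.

0.462 ≤ PN ≤ 0.828

Let p₁ = 0.732, p₀ = 0.394.
Under exogeneity alone the bounds on PN are max{0,(p₁−p₀)/p₁} ≤ PN ≤ min{1,(1−p₀)/p₁}.
  lower = (p₁ − p₀)/p₁ = 0.338 / 0.732 ≈ 0.4617
  upper = min{1, (1 − p₀)/p₁} = 0.606 / 0.732 ≈ 0.8279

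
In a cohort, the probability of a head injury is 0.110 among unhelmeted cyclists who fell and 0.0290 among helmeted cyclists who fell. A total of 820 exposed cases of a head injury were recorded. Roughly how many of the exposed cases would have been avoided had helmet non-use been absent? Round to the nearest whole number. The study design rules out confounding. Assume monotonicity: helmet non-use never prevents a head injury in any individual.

about 604 cases

Let p₁ = 0.11, p₀ = 0.029.
PN = (p₁ − p₀)/p₁ = (0.11 − 0.029) / 0.11 ≈ 0.73636.
Attributable cases ≈ PN × (exposed cases) = 0.73636 × 820 ≈ 603.82.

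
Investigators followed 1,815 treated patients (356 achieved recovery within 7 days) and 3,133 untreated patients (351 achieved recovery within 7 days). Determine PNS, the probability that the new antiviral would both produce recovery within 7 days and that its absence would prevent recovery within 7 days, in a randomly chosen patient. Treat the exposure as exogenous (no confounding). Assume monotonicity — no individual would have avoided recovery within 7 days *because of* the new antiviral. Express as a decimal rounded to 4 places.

p₁ = P(outcome | exposed) = 356/1815 = 0.19614
p₀ = P(outcome | unexposed) = 351/3133 = 0.11203
Under exogeneity and monotonicity, PNS = p₁ − p₀.
PNS = 0.19614 − 0.11203 = 0.08411

PNS ≈ 0.0841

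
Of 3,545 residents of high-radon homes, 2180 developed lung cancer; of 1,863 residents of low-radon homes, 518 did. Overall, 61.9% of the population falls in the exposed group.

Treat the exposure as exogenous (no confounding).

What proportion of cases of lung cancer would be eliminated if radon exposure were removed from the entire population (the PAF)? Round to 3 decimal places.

p₁ = P(outcome | exposed) = 2180/3545 = 0.61495
p₀ = P(outcome | unexposed) = 518/1863 = 0.27805
Overall risk P(Y=1) = π·p₁ + (1−π)·p₀ = 0.619×0.61495 + 0.381×0.27805 = 0.48659.
Under exogeneity, PAF = [P(Y=1) − p₀] / P(Y=1).
PAF = (0.48659 − 0.27805) / 0.48659 ≈ 0.4286

PAF ≈ 0.429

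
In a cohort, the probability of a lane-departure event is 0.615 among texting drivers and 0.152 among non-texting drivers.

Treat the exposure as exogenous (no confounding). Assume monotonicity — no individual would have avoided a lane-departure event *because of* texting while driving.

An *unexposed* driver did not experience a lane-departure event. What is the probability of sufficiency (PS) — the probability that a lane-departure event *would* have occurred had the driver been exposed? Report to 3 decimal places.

Let p₁ = 0.615, p₀ = 0.152.
Under exogeneity and monotonicity, PS = (p₁ − p₀) / (1 − p₀).
PS = (0.615 − 0.152) / (1 − 0.152) = 0.463 / 0.848 ≈ 0.5460

PS ≈ 0.546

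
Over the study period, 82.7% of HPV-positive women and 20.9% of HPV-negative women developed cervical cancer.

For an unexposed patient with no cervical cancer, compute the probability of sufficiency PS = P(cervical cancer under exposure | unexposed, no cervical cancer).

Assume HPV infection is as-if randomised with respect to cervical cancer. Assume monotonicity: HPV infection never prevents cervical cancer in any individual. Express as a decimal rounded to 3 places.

PS ≈ 0.781

p₁ = 0.827, p₀ = 0.209.
Under exogeneity and monotonicity, PS = (p₁ − p₀) / (1 − p₀).
PS = (0.827 − 0.209) / (1 − 0.209) = 0.618 / 0.791 ≈ 0.7813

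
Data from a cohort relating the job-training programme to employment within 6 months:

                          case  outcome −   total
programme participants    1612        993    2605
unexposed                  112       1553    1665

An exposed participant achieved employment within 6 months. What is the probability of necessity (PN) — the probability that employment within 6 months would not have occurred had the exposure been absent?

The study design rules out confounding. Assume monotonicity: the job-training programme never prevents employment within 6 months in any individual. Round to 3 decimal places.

p₁ = P(outcome | exposed) = 1612/2605 = 0.61881
p₀ = P(outcome | unexposed) = 112/1665 = 0.067267
Under exogeneity and monotonicity, PN = (p₁ − p₀) / p₁.
PN = (0.61881 − 0.067267) / 0.61881 = 0.55154 / 0.61881 ≈ 0.8913

PN ≈ 0.891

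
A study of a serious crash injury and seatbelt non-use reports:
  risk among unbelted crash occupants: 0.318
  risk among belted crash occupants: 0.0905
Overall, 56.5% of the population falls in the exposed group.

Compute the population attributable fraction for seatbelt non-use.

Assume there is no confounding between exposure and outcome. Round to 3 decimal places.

PAF ≈ 0.587

Let p₁ = 0.318, p₀ = 0.0905.
Overall risk P(Y=1) = π·p₁ + (1−π)·p₀ = 0.565×0.318 + 0.435×0.0905 = 0.21904.
Under exogeneity, PAF = [P(Y=1) − p₀] / P(Y=1).
PAF = (0.21904 − 0.0905) / 0.21904 ≈ 0.5868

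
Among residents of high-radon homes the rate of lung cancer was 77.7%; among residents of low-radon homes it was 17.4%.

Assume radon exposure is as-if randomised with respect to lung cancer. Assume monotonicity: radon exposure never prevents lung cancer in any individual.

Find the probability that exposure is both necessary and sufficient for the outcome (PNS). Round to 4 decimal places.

p₁ = 0.777, p₀ = 0.174.
Under exogeneity and monotonicity, PNS = p₁ − p₀.
PNS = 0.777 − 0.174 = 0.603

PNS ≈ 0.6030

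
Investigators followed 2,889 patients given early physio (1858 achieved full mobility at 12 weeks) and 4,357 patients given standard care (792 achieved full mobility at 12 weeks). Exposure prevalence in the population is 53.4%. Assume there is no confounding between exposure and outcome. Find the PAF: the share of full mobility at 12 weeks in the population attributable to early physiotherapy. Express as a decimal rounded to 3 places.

p₁ = P(outcome | exposed) = 1858/2889 = 0.64313
p₀ = P(outcome | unexposed) = 792/4357 = 0.18178
Overall risk P(Y=1) = π·p₁ + (1−π)·p₀ = 0.534×0.64313 + 0.466×0.18178 = 0.42814.
Under exogeneity, PAF = [P(Y=1) − p₀] / P(Y=1).
PAF = (0.42814 − 0.18178) / 0.42814 ≈ 0.5754

PAF ≈ 0.575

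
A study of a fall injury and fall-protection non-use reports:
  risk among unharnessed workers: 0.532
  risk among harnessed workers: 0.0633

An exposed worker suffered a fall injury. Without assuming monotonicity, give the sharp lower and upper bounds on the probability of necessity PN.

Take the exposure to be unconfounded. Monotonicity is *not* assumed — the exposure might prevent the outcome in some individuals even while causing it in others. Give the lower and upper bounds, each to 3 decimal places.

0.881 ≤ PN ≤ 1.000

Let p₁ = 0.532, p₀ = 0.0633.
Under exogeneity alone the bounds on PN are max{0,(p₁−p₀)/p₁} ≤ PN ≤ min{1,(1−p₀)/p₁}.
  lower = (p₁ − p₀)/p₁ = 0.4687 / 0.532 ≈ 0.8810
  upper = min{1, (1 − p₀)/p₁} = 0.9367 / 0.532 ≈ 1.7607 → capped at 1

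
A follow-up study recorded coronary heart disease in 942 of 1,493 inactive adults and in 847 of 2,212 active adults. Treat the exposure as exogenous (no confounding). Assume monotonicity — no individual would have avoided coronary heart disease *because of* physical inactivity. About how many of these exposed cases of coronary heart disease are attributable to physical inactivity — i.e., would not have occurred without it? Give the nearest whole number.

p₁ = P(outcome | exposed) = 942/1493 = 0.63094
p₀ = P(outcome | unexposed) = 847/2212 = 0.38291
PN = (p₁ − p₀)/p₁ = (0.63094 − 0.38291) / 0.63094 ≈ 0.39311.
Attributable cases ≈ PN × (exposed cases) = 0.39311 × 942 ≈ 370.31.

about 370 cases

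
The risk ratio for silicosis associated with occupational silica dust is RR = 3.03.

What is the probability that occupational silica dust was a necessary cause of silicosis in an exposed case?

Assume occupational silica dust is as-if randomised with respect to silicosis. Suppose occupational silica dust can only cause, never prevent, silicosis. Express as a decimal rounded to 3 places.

PN ≈ 0.670

Under exogeneity and monotonicity, PN = (RR − 1) / RR = 1 − 1/RR.
PN = (3.03 − 1) / 3.03 = 2.03 / 3.03 ≈ 0.6700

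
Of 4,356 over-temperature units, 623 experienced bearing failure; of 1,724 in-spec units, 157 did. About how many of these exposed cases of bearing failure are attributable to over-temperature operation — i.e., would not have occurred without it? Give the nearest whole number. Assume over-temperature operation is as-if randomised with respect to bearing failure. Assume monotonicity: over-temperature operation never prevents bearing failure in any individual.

about 226 cases

p₁ = P(outcome | exposed) = 623/4356 = 0.14302
p₀ = P(outcome | unexposed) = 157/1724 = 0.091067
PN = (p₁ − p₀)/p₁ = (0.14302 − 0.091067) / 0.14302 ≈ 0.36326.
Attributable cases ≈ PN × (exposed cases) = 0.36326 × 623 ≈ 226.31.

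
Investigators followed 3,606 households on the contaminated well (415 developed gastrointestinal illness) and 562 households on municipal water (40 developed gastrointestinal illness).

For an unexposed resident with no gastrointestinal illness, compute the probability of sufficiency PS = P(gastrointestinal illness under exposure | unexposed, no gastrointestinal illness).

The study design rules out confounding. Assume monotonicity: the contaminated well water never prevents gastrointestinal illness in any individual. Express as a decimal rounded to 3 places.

p₁ = P(outcome | exposed) = 415/3606 = 0.11509
p₀ = P(outcome | unexposed) = 40/562 = 0.071174
Under exogeneity and monotonicity, PS = (p₁ − p₀) / (1 − p₀).
PS = (0.11509 − 0.071174) / (1 − 0.071174) = 0.043912 / 0.92883 ≈ 0.0473

PS ≈ 0.047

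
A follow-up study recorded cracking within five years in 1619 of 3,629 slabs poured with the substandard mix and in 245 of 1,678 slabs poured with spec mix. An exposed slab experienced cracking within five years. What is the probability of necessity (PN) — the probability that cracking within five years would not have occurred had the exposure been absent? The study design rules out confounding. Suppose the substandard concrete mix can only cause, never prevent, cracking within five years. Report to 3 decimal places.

p₁ = P(outcome | exposed) = 1619/3629 = 0.44613
p₀ = P(outcome | unexposed) = 245/1678 = 0.14601
Under exogeneity and monotonicity, PN = (p₁ − p₀) / p₁.
PN = (0.44613 − 0.14601) / 0.44613 = 0.30012 / 0.44613 ≈ 0.6727

PN ≈ 0.673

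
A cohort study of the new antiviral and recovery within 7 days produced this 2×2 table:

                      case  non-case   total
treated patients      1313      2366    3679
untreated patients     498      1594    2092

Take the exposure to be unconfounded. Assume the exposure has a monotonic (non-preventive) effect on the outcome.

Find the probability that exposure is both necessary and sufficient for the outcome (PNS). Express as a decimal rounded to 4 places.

PNS ≈ 0.1188

p₁ = P(outcome | exposed) = 1313/3679 = 0.35689
p₀ = P(outcome | unexposed) = 498/2092 = 0.23805
Under exogeneity and monotonicity, PNS = p₁ − p₀.
PNS = 0.35689 − 0.23805 = 0.11884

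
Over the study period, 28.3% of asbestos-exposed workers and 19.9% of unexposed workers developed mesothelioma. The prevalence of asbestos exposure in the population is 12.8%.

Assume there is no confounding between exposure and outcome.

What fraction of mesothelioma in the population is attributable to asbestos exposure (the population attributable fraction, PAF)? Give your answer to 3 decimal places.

p₁ = 0.283, p₀ = 0.199.
Overall risk P(Y=1) = π·p₁ + (1−π)·p₀ = 0.128×0.283 + 0.872×0.199 = 0.20975.
Under exogeneity, PAF = [P(Y=1) − p₀] / P(Y=1).
PAF = (0.20975 − 0.199) / 0.20975 ≈ 0.0513

PAF ≈ 0.051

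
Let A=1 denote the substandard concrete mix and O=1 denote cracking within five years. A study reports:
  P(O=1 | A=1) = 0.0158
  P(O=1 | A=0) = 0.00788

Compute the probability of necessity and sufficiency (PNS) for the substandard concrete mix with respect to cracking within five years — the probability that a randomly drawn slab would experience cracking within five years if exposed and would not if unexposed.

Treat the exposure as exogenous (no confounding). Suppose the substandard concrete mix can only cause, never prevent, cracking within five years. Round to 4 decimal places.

PNS ≈ 0.0079

Let p₁ = 0.0158, p₀ = 0.00788.
Under exogeneity and monotonicity, PNS = p₁ − p₀.
PNS = 0.0158 − 0.00788 = 0.00792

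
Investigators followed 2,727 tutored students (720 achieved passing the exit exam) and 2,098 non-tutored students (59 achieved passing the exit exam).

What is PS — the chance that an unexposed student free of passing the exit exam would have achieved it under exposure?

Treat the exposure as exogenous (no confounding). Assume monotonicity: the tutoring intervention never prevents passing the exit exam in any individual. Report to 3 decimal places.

PS ≈ 0.243

p₁ = P(outcome | exposed) = 720/2727 = 0.26403
p₀ = P(outcome | unexposed) = 59/2098 = 0.028122
Under exogeneity and monotonicity, PS = (p₁ − p₀) / (1 − p₀).
PS = (0.26403 − 0.028122) / (1 − 0.028122) = 0.2359 / 0.97188 ≈ 0.2427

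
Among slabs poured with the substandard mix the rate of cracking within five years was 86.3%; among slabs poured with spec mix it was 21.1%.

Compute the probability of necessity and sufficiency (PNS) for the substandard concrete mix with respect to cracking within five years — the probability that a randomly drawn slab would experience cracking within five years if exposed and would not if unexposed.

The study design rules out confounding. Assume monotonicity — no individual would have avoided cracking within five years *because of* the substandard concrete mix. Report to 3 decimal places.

PNS ≈ 0.652

p₁ = 0.863, p₀ = 0.211.
Under exogeneity and monotonicity, PNS = p₁ − p₀.
PNS = 0.863 − 0.211 = 0.652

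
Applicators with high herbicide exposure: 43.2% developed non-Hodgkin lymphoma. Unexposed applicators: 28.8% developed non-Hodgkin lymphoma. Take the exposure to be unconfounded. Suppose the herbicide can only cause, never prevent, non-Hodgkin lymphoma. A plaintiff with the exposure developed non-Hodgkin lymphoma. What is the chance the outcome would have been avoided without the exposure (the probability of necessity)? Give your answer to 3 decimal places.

p₁ = 0.432, p₀ = 0.288.
Under exogeneity and monotonicity, PN = (p₁ − p₀) / p₁.
PN = (0.432 − 0.288) / 0.432 = 0.144 / 0.432 ≈ 0.3333

PN ≈ 0.333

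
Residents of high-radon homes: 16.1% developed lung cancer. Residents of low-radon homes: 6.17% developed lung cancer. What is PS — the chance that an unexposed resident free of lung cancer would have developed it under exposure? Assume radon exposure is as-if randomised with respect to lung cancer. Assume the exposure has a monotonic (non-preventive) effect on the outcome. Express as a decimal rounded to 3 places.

PS ≈ 0.106

p₁ = 0.161, p₀ = 0.0617.
Under exogeneity and monotonicity, PS = (p₁ − p₀) / (1 − p₀).
PS = (0.161 − 0.0617) / (1 − 0.0617) = 0.0993 / 0.9383 ≈ 0.1058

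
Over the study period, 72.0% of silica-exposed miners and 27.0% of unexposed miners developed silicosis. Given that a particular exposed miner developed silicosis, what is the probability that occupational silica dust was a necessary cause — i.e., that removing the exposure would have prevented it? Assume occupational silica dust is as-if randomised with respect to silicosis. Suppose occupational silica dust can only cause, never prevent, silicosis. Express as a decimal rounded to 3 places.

p₁ = 0.72, p₀ = 0.27.
Under exogeneity and monotonicity, PN = (p₁ − p₀) / p₁.
PN = (0.72 − 0.27) / 0.72 = 0.45 / 0.72 ≈ 0.6250

PN ≈ 0.625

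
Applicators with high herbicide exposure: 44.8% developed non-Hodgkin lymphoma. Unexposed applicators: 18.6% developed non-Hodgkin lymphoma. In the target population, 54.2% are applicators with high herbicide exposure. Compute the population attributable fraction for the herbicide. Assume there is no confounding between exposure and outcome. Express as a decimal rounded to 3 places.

p₁ = 0.448, p₀ = 0.186.
Overall risk P(Y=1) = π·p₁ + (1−π)·p₀ = 0.542×0.448 + 0.458×0.186 = 0.328.
Under exogeneity, PAF = [P(Y=1) − p₀] / P(Y=1).
PAF = (0.328 − 0.186) / 0.328 ≈ 0.4329

PAF ≈ 0.433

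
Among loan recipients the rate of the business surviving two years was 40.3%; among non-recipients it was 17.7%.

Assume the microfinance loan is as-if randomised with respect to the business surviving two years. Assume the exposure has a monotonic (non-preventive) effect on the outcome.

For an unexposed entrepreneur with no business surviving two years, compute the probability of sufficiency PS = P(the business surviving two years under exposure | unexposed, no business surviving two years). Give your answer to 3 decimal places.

p₁ = 0.403, p₀ = 0.177.
Under exogeneity and monotonicity, PS = (p₁ − p₀) / (1 − p₀).
PS = (0.403 − 0.177) / (1 − 0.177) = 0.226 / 0.823 ≈ 0.2746

PS ≈ 0.275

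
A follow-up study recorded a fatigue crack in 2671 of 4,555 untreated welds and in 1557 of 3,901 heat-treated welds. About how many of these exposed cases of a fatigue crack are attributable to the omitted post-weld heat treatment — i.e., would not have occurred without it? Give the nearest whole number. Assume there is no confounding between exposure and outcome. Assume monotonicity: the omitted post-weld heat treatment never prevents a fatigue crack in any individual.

about 853 cases

p₁ = P(outcome | exposed) = 2671/4555 = 0.58639
p₀ = P(outcome | unexposed) = 1557/3901 = 0.39913
PN = (p₁ − p₀)/p₁ = (0.58639 − 0.39913) / 0.58639 ≈ 0.31934.
Attributable cases ≈ PN × (exposed cases) = 0.31934 × 2671 ≈ 852.97.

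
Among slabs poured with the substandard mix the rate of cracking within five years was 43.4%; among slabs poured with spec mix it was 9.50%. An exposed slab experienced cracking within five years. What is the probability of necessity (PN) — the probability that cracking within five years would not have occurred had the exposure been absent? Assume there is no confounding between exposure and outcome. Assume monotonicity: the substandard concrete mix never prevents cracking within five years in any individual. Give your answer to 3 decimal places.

p₁ = 0.434, p₀ = 0.095.
Under exogeneity and monotonicity, PN = (p₁ − p₀) / p₁.
PN = (0.434 − 0.095) / 0.434 = 0.339 / 0.434 ≈ 0.7811

PN ≈ 0.781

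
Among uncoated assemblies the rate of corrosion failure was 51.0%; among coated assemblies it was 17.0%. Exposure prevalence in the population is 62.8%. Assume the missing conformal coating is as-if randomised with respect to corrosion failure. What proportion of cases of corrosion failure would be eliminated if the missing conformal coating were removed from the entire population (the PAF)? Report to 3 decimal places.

PAF ≈ 0.557

p₁ = 0.51, p₀ = 0.17.
Overall risk P(Y=1) = π·p₁ + (1−π)·p₀ = 0.628×0.51 + 0.372×0.17 = 0.38352.
Under exogeneity, PAF = [P(Y=1) − p₀] / P(Y=1).
PAF = (0.38352 − 0.17) / 0.38352 ≈ 0.5567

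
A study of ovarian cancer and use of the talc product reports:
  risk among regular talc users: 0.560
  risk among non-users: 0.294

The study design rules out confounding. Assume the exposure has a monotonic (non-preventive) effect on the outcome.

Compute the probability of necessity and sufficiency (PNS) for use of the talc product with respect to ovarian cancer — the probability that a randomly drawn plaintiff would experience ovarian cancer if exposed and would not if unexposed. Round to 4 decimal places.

Let p₁ = 0.56, p₀ = 0.294.
Under exogeneity and monotonicity, PNS = p₁ − p₀.
PNS = 0.56 − 0.294 = 0.266

PNS ≈ 0.2660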